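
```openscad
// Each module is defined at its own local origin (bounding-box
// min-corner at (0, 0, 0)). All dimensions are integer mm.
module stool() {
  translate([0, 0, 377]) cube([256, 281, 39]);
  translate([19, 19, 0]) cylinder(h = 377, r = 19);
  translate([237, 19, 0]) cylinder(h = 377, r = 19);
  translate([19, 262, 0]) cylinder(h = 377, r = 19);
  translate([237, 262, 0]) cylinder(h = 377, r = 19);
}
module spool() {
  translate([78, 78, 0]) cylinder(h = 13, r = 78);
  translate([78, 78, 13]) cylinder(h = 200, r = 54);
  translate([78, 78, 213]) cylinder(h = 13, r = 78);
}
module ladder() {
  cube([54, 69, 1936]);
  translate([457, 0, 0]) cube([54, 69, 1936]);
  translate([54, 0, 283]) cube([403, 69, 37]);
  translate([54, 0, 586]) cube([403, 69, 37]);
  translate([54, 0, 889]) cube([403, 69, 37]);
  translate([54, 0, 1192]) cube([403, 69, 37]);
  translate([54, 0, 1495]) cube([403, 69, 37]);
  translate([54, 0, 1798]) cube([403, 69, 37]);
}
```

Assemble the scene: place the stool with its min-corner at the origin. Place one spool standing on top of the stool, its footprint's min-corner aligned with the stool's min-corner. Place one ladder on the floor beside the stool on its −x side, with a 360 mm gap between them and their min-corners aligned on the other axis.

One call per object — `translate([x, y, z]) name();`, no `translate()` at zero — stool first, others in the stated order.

stool();
translate([0, 0, 416]) spool();
translate([-871, 0, 0]) ladder();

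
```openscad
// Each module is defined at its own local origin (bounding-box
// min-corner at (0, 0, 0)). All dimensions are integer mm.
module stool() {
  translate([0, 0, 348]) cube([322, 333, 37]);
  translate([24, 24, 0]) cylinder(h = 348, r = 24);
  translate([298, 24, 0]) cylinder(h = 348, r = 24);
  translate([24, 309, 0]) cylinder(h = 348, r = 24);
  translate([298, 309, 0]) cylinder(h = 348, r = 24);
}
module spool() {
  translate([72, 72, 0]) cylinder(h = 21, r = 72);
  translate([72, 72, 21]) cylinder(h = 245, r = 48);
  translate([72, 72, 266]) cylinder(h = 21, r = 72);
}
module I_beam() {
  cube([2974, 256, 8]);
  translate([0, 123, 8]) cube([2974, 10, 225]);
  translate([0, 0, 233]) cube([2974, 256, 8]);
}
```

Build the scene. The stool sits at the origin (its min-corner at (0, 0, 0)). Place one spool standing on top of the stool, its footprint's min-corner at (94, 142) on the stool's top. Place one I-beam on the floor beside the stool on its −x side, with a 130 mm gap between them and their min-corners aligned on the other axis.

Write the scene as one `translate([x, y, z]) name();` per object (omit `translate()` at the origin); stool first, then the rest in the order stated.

stool();
translate([94, 142, 385]) spool();
translate([-3104, 0, 0]) I_beam();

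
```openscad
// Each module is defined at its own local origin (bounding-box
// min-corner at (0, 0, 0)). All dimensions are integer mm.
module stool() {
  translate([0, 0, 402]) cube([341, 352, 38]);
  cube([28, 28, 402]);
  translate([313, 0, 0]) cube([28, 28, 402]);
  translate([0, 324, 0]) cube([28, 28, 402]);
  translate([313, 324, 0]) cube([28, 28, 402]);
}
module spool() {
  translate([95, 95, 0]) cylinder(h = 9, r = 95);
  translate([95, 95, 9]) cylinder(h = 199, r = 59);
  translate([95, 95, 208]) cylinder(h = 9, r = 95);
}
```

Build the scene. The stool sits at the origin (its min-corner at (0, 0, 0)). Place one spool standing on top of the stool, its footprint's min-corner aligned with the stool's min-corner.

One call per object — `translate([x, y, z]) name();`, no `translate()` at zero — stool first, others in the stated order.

stool();
translate([0, 0, 440]) spool();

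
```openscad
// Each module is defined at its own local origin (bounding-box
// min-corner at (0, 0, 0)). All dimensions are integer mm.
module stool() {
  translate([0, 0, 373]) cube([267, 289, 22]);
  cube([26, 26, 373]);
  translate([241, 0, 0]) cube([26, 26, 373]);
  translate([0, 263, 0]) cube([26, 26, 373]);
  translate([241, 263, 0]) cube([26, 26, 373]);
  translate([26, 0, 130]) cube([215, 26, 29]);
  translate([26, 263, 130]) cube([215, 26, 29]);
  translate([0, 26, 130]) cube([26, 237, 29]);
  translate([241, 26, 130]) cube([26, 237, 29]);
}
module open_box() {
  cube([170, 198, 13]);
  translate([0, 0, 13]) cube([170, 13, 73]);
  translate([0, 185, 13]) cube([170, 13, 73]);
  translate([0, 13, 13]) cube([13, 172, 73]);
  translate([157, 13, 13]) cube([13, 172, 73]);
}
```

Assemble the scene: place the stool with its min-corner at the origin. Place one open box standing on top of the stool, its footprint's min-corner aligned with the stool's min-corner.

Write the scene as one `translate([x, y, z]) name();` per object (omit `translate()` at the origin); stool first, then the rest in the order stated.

stool();
translate([0, 0, 395]) open_box();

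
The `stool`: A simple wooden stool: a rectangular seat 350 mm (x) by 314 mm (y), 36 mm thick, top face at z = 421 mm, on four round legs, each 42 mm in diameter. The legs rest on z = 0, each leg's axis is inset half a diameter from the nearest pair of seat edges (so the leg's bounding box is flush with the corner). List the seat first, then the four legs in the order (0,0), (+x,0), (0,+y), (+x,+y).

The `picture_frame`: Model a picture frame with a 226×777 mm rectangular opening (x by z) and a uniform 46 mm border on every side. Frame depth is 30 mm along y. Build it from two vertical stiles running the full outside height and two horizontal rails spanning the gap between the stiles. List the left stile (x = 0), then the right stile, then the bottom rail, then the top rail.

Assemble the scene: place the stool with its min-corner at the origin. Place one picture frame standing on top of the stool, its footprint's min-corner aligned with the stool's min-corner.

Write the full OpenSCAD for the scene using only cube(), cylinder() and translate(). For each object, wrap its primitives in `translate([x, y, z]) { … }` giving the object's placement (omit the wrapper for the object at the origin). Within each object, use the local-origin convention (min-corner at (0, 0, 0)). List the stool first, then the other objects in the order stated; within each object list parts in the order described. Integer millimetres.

translate([0, 0, 385]) cube([350, 314, 36]);
translate([21, 21, 0]) cylinder(h = 385, r = 21);
translate([329, 21, 0]) cylinder(h = 385, r = 21);
translate([21, 293, 0]) cylinder(h = 385, r = 21);
translate([329, 293, 0]) cylinder(h = 385, r = 21);
translate([0, 0, 421]) {
  cube([46, 30, 869]);
  translate([272, 0, 0]) cube([46, 30, 869]);
  translate([46, 0, 0]) cube([226, 30, 46]);
  translate([46, 0, 823]) cube([226, 30, 46]);
}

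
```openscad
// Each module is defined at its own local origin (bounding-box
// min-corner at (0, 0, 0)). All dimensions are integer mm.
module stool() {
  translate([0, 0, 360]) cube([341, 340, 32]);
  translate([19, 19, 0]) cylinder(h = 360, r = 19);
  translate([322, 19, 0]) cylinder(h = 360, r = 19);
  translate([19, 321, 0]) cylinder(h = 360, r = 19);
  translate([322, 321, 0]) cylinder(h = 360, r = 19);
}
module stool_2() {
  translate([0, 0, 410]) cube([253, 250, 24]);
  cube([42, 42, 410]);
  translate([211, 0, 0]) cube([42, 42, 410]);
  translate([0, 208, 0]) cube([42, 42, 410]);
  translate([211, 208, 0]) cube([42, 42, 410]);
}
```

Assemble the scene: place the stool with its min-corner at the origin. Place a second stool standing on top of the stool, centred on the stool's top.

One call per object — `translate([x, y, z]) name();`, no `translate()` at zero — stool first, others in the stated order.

stool();
translate([44, 45, 392]) stool_2();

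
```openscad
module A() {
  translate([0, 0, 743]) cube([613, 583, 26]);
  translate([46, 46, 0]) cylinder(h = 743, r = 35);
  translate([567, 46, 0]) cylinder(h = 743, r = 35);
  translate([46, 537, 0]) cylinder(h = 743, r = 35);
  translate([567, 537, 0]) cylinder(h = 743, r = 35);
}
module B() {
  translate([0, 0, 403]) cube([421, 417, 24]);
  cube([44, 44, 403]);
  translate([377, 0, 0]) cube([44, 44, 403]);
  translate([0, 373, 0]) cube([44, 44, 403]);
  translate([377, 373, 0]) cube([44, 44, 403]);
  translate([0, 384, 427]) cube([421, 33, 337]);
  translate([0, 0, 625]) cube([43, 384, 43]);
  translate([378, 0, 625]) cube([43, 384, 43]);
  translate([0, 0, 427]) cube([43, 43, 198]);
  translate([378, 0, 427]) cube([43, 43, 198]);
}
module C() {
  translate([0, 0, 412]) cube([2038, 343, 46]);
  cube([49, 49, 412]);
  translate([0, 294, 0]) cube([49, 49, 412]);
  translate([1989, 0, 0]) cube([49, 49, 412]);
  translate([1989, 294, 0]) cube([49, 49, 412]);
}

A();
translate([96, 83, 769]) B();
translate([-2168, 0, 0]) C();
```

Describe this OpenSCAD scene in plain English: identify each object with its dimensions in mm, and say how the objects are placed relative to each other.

A is a rectangular dining table. The top is 613×583×26 mm with its upper surface at z = 769 mm. It stands on four round legs of 70 mm diameter, each leg's bounding box inset 11 mm from the nearest pair of top edges, running from the floor to the underside of the top.

B is a chair. The seat is a 421×417×24 mm slab with its top at z = 427 mm, on four 44×44 mm corner legs (flush with the seat edges, standing on z = 0). A flat backrest 33 mm thick, 337 mm tall, spans the full seat width and rises from the seat top along its +y edge, rear face flush with the rear of the seat. Two armrests of 43×43 mm section run along each side from the seat's front edge to the front of the backrest, top faces 241 mm above the seat top and outer faces flush with the seat's x-edges; a 43×43 mm post under the front of each armrest stands on the seat at the front corner.

C is a bench: a 2038×343 mm seat slab, 46 mm thick, top at z = 458 mm, on four 49×49 mm square legs flush with the seat corners and standing on z = 0.

The chair is on top of the table, centred. The bench is on the floor beside the table on its −x side.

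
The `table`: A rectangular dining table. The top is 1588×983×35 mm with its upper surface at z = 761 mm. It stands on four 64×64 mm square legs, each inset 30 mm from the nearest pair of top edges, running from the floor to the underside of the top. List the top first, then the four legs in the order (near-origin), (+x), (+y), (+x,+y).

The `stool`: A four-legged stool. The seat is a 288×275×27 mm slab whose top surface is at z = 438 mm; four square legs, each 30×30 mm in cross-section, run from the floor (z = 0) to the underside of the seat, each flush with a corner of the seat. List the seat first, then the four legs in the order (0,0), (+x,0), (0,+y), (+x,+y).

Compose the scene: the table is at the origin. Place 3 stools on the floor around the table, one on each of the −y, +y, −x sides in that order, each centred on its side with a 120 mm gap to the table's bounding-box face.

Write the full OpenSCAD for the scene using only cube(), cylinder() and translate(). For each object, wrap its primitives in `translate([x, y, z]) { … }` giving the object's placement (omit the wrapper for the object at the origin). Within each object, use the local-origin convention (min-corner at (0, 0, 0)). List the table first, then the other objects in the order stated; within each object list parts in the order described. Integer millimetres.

translate([0, 0, 726]) cube([1588, 983, 35]);
translate([30, 30, 0]) cube([64, 64, 726]);
translate([1494, 30, 0]) cube([64, 64, 726]);
translate([30, 889, 0]) cube([64, 64, 726]);
translate([1494, 889, 0]) cube([64, 64, 726]);
translate([650, -395, 0]) {
  translate([0, 0, 411]) cube([288, 275, 27]);
  cube([30, 30, 411]);
  translate([258, 0, 0]) cube([30, 30, 411]);
  translate([0, 245, 0]) cube([30, 30, 411]);
  translate([258, 245, 0]) cube([30, 30, 411]);
}
translate([650, 1103, 0]) {
  translate([0, 0, 411]) cube([288, 275, 27]);
  cube([30, 30, 411]);
  translate([258, 0, 0]) cube([30, 30, 411]);
  translate([0, 245, 0]) cube([30, 30, 411]);
  translate([258, 245, 0]) cube([30, 30, 411]);
}
translate([-408, 354, 0]) {
  translate([0, 0, 411]) cube([288, 275, 27]);
  cube([30, 30, 411]);
  translate([258, 0, 0]) cube([30, 30, 411]);
  translate([0, 245, 0]) cube([30, 30, 411]);
  translate([258, 245, 0]) cube([30, 30, 411]);
}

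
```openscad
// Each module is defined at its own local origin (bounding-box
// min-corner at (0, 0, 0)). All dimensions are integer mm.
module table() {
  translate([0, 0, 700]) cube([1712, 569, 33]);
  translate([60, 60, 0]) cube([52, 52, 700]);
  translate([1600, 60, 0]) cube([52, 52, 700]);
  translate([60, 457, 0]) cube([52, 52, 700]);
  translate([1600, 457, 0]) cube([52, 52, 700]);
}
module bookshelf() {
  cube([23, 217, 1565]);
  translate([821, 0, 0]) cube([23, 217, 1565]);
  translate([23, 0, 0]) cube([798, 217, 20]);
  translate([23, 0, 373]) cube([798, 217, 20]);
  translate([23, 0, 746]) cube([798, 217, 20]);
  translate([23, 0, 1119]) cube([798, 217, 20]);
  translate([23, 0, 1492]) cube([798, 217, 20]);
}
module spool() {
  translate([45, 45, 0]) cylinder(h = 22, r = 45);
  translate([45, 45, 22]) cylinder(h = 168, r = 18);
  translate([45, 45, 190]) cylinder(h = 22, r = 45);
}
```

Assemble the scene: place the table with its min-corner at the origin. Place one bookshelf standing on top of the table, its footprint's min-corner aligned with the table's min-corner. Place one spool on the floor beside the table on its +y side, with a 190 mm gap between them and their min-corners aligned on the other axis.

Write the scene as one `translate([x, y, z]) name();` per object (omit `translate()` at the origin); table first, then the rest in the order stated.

table();
translate([0, 0, 733]) bookshelf();
translate([0, 759, 0]) spool();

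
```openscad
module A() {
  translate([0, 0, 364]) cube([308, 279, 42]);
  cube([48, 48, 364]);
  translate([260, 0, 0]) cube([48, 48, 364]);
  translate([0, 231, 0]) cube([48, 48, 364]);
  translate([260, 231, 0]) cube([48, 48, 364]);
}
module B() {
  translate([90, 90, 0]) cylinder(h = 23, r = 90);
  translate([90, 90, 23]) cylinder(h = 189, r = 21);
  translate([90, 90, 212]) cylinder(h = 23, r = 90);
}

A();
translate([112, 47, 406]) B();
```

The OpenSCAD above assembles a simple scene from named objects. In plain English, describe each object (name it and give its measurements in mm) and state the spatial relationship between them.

A is a simple wooden stool: a rectangular seat 308 mm (x) by 279 mm (y), 42 mm thick, top face at z = 406 mm, on four square legs, each 48×48 mm in cross-section. The legs rest on z = 0, each flush with a corner of the seat.

B is a spool: two coaxial disc flanges of radius 90 mm and thickness 23 mm, joined by a core cylinder of radius 21 mm and height 189 mm. The lower flange rests on z = 0 and the three cylinders share a vertical axis.

The spool is on top of the stool.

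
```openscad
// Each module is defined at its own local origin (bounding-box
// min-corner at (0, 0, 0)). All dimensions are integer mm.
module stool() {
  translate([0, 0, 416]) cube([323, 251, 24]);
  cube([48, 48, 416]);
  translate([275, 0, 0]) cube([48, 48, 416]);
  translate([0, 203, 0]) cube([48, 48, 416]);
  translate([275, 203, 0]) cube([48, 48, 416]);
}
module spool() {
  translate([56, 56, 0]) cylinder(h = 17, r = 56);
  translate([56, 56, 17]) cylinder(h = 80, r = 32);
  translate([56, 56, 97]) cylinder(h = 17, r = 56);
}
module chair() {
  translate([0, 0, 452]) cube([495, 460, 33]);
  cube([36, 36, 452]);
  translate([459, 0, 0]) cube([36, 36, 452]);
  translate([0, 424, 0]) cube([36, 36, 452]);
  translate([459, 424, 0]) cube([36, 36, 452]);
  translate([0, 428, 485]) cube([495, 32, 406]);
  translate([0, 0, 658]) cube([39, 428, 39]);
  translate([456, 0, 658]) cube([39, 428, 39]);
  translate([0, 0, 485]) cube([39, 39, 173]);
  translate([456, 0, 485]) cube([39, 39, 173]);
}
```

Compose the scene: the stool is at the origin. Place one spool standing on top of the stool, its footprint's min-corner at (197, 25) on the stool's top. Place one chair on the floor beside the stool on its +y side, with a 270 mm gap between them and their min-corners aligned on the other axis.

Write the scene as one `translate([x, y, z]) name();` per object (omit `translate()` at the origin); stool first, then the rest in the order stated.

stool();
translate([197, 25, 440]) spool();
translate([0, 521, 0]) chair();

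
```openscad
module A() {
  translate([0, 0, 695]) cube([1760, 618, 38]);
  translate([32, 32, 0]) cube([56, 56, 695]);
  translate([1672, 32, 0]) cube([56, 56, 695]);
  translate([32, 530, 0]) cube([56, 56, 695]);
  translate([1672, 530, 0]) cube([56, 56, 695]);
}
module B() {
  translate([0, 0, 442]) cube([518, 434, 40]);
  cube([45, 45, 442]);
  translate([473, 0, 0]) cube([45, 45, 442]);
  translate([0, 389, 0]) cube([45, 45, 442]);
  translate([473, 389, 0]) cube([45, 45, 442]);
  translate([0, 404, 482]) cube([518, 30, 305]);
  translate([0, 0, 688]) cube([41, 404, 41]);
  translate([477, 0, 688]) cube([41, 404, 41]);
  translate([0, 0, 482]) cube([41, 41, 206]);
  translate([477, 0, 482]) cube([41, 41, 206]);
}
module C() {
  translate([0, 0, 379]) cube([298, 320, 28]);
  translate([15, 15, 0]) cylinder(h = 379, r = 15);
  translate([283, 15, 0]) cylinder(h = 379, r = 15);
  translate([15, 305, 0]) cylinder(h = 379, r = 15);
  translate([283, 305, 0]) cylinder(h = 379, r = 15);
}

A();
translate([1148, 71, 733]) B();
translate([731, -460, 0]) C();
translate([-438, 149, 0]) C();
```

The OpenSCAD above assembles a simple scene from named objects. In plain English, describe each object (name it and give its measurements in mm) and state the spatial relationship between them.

A is a table with a 1760×618 mm rectangular top, 38 mm thick, top surface at z = 733 mm, supported by four 56×56 mm square legs, each inset 32 mm from the nearest pair of top edges, running from the floor.

B is a chair. The seat is a 518×434×40 mm slab with its top at z = 482 mm, on four 45×45 mm corner legs (flush with the seat edges, standing on z = 0). A flat backrest 30 mm thick, 305 mm tall, spans the full seat width and rises from the seat top along its +y edge, rear face flush with the rear of the seat. Two armrests of 41×41 mm section run along each side from the seat's front edge to the front of the backrest, top faces 247 mm above the seat top and outer faces flush with the seat's x-edges; a 41×41 mm post under the front of each armrest stands on the seat at the front corner.

C is a simple wooden stool: a rectangular seat 298 mm (x) by 320 mm (y), 28 mm thick, top face at z = 407 mm, on four round legs, each 30 mm in diameter. The legs rest on z = 0, each leg's axis is inset half a diameter from the nearest pair of seat edges (so the leg's bounding box is flush with the corner).

The chair is on top of the table. Two stools sit around the table at the −y, −x sides.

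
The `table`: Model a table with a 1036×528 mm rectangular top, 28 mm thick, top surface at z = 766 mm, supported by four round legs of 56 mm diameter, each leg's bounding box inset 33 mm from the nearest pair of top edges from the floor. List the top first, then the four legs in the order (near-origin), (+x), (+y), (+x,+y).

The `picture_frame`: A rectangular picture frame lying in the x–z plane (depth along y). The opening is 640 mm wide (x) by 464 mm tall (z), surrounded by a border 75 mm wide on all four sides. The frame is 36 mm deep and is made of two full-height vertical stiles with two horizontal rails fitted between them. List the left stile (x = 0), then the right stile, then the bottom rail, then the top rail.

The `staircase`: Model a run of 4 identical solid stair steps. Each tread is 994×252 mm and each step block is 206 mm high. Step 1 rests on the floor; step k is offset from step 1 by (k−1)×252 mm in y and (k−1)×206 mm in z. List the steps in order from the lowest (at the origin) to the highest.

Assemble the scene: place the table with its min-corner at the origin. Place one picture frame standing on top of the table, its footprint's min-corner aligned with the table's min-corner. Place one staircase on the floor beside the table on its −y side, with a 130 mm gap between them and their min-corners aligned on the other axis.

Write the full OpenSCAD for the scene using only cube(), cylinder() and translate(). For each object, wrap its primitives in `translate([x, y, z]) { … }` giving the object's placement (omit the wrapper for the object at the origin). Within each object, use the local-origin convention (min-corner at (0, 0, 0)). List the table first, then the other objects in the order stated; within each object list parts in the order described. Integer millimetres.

translate([0, 0, 738]) cube([1036, 528, 28]);
translate([61, 61, 0]) cylinder(h = 738, r = 28);
translate([975, 61, 0]) cylinder(h = 738, r = 28);
translate([61, 467, 0]) cylinder(h = 738, r = 28);
translate([975, 467, 0]) cylinder(h = 738, r = 28);
translate([0, 0, 766]) {
  cube([75, 36, 614]);
  translate([715, 0, 0]) cube([75, 36, 614]);
  translate([75, 0, 0]) cube([640, 36, 75]);
  translate([75, 0, 539]) cube([640, 36, 75]);
}
translate([0, -1138, 0]) {
  cube([994, 252, 206]);
  translate([0, 252, 206]) cube([994, 252, 206]);
  translate([0, 504, 412]) cube([994, 252, 206]);
  translate([0, 756, 618]) cube([994, 252, 206]);
}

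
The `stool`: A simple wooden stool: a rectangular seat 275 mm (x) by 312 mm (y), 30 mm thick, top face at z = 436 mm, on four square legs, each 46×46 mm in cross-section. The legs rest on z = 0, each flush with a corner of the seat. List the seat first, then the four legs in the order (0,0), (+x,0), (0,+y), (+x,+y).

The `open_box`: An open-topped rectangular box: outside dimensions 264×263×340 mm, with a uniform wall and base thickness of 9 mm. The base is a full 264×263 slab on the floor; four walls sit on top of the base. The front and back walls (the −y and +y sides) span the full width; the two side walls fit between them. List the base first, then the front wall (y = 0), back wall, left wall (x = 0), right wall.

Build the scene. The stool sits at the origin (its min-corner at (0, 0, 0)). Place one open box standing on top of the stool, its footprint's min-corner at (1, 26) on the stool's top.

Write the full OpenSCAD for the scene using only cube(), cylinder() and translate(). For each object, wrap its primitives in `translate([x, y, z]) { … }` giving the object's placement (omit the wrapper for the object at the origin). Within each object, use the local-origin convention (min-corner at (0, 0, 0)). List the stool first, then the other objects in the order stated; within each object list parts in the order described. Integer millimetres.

translate([0, 0, 406]) cube([275, 312, 30]);
cube([46, 46, 406]);
translate([229, 0, 0]) cube([46, 46, 406]);
translate([0, 266, 0]) cube([46, 46, 406]);
translate([229, 266, 0]) cube([46, 46, 406]);
translate([1, 26, 436]) {
  cube([264, 263, 9]);
  translate([0, 0, 9]) cube([264, 9, 331]);
  translate([0, 254, 9]) cube([264, 9, 331]);
  translate([0, 9, 9]) cube([9, 245, 331]);
  translate([255, 9, 9]) cube([9, 245, 331]);
}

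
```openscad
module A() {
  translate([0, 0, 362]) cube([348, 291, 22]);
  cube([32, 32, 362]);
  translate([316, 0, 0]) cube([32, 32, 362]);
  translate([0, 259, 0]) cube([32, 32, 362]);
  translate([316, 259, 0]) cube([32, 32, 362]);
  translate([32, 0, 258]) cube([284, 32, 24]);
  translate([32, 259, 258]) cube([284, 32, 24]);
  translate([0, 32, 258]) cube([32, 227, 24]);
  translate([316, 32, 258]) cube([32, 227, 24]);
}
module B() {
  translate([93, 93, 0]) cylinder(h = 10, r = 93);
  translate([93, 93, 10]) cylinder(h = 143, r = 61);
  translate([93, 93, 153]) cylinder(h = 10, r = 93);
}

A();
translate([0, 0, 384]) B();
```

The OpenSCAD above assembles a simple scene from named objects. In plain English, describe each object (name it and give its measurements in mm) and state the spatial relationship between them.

A is a simple wooden stool: a rectangular seat 348 mm (x) by 291 mm (y), 22 mm thick, top face at z = 384 mm, on four square legs, each 32×32 mm in cross-section. The legs rest on z = 0, each flush with a corner of the seat. Four stretchers, 32 mm wide and 24 mm tall, connect adjacent legs with their undersides at z = 258 mm, each running between the inner faces of the legs it joins and aligned with the legs' outer faces on the other axis.

B is a spool: two coaxial disc flanges of radius 93 mm and thickness 10 mm, joined by a core cylinder of radius 61 mm and height 143 mm. The lower flange rests on z = 0 and the three cylinders share a vertical axis.

The spool is on top of the stool.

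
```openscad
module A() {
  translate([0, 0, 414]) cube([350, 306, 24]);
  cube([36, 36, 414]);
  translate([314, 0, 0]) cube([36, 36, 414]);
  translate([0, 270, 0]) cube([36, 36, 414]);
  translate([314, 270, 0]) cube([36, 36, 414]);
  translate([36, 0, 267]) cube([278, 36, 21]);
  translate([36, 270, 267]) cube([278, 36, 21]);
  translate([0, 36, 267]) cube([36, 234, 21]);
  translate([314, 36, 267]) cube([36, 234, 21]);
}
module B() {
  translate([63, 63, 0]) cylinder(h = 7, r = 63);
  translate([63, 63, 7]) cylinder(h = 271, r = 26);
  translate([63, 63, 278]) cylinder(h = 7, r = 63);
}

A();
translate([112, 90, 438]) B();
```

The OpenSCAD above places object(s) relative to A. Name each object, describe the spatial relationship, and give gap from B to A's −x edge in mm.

The spool's min-x is at 112; the stool's min-x is 0; gap = 112 mm.

A is a stool. B is a spool. The spool is on top of the stool, centred. The gap from the spool to the stool's −x edge is 112 mm.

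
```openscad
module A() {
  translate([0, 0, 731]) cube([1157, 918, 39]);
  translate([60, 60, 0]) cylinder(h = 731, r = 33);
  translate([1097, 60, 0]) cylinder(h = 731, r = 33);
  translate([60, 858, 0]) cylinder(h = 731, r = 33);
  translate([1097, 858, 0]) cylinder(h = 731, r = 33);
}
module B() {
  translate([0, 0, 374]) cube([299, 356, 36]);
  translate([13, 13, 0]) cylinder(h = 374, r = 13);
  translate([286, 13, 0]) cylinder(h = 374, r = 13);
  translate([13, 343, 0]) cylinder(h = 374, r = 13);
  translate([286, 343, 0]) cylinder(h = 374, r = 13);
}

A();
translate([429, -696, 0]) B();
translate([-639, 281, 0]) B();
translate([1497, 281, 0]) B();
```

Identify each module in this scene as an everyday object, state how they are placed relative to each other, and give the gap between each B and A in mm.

Each stool's nearest face is 340 mm from the table's bounding box.

A is a table. B is a stool. Three stools sit around the table at the −y, −x, +x sides. The gap between each stool and the table is 340 mm.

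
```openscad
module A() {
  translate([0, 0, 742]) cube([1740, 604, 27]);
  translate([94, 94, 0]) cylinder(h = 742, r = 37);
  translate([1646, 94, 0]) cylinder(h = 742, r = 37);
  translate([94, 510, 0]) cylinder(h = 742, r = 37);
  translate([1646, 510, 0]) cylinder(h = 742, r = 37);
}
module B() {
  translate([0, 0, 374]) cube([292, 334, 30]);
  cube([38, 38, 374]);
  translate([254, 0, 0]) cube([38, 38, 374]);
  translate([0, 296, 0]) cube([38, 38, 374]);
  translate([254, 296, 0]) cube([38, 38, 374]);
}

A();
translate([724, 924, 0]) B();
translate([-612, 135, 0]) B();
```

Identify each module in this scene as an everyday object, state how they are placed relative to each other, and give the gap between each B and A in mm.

A is a table. B is a stool. Two stools sit around the table at the +y, −x sides. The gap between each stool and the table is 320 mm.

Each stool's nearest face is 320 mm from the table's bounding box.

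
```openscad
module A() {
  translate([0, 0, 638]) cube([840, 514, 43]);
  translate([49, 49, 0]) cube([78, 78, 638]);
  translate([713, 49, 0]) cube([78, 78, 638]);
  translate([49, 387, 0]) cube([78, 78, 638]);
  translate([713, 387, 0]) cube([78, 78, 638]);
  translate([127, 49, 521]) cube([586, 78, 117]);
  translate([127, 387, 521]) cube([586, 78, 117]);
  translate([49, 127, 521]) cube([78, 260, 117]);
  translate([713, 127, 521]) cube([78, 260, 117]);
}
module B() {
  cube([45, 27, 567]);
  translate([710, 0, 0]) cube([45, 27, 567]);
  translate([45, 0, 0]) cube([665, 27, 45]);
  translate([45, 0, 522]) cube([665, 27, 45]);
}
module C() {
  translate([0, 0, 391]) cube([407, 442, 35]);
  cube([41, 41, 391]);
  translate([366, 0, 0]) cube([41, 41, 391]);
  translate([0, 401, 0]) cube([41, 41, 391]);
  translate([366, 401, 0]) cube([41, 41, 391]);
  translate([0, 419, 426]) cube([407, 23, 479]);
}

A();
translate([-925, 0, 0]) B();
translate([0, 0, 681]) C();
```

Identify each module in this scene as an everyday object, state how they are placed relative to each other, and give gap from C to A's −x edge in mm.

The chair's min-x is at 0; the table's min-x is 0; gap = 0 mm.

A is a table. B is a picture frame. C is a chair. The picture frame is on the floor beside the table on its −x side. The chair is on top of the table. The gap from the chair to the table's −x edge is 0 mm.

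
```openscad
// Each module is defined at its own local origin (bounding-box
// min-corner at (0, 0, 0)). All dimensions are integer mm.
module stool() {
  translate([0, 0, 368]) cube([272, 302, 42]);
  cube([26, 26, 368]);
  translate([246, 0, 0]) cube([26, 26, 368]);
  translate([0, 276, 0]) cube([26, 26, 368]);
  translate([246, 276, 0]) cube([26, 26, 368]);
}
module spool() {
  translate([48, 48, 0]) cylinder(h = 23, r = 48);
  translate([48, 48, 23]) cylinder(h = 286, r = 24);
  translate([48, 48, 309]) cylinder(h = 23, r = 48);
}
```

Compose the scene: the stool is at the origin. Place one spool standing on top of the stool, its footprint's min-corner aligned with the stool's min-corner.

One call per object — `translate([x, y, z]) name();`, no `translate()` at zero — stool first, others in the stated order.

stool();
translate([0, 0, 410]) spool();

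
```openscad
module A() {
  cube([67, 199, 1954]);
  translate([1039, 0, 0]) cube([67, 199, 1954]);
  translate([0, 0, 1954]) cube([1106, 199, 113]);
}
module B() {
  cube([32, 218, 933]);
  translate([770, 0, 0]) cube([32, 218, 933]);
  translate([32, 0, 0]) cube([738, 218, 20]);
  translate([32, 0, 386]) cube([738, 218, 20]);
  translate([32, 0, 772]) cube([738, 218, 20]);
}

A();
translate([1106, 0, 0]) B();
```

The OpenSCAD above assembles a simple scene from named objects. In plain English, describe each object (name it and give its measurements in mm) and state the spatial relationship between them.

A is a rectangular door frame: two vertical jambs of 67×199 mm section, 1954 mm tall, with a clear opening 972 mm wide between their inner faces. A header 113 mm tall and 199 mm deep lies on top of the jambs and spans the full outside width.

B is an open bookshelf. Two side panels, each 32 mm thick, 218 mm deep and 933 mm tall, stand 802 mm apart (outside-to-outside). Between them sit 3 shelves, each 20 mm thick and 218 mm deep, spanning the full gap between the sides. The bottom shelf rests on the floor (its underside at z = 0) and the clear gap between one shelf's top and the next shelf's underside is 366 mm.

The bookshelf is against the door frame's +x side, with their −y faces flush.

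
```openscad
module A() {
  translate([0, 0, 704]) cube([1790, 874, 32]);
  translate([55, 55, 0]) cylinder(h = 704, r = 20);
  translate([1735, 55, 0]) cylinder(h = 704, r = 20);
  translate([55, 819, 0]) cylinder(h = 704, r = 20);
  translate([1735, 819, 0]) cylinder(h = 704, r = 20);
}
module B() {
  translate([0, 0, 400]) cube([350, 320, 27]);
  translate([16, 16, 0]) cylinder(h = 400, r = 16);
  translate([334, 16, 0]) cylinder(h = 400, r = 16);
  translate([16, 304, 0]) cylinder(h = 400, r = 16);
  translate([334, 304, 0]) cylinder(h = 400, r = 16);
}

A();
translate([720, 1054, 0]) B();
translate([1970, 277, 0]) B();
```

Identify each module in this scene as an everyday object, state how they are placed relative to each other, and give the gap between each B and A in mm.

A is a table. B is a stool. Two stools sit around the table at the +y, +x sides. The gap between each stool and the table is 180 mm.

Each stool's nearest face is 180 mm from the table's bounding box.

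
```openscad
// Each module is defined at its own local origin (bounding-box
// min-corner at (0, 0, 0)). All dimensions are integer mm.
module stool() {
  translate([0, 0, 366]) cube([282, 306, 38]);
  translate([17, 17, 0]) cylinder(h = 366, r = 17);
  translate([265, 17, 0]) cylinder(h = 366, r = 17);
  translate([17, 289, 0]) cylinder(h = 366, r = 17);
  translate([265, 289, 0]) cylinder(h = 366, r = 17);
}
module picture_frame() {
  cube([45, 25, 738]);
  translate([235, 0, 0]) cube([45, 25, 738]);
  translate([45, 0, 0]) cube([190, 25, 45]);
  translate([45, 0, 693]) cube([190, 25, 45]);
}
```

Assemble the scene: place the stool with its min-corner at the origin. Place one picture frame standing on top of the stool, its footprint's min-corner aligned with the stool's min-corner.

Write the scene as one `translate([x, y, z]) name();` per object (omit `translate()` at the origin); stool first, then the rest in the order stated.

stool();
translate([0, 0, 404]) picture_frame();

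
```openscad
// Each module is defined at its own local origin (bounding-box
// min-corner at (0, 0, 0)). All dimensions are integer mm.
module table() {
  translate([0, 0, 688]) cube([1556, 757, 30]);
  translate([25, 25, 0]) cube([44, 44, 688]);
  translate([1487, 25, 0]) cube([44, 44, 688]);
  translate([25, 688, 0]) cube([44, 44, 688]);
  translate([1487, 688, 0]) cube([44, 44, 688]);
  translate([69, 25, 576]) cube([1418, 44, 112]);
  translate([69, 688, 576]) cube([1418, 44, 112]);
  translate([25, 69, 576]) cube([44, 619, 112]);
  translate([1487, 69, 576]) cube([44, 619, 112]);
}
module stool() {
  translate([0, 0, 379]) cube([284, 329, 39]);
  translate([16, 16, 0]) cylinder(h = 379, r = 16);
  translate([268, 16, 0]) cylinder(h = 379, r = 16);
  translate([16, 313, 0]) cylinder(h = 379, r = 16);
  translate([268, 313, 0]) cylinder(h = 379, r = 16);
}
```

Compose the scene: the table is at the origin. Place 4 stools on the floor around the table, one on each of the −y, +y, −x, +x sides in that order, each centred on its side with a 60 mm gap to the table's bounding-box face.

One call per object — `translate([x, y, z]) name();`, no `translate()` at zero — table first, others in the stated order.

table();
translate([636, -389, 0]) stool();
translate([636, 817, 0]) stool();
translate([-344, 214, 0]) stool();
translate([1616, 214, 0]) stool();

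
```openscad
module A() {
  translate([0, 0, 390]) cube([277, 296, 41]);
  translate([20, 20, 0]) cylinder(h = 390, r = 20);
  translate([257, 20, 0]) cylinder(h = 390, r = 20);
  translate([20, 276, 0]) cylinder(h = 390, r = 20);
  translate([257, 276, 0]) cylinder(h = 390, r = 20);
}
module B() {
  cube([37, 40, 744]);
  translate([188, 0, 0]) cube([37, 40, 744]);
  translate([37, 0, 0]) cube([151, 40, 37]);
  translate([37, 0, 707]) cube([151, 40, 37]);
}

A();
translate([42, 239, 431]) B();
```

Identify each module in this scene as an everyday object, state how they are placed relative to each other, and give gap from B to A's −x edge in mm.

A is a stool. B is a picture frame. The picture frame is on top of the stool. The gap from the picture frame to the stool's −x edge is 42 mm.

The picture frame's min-x is at 42; the stool's min-x is 0; gap = 42 mm.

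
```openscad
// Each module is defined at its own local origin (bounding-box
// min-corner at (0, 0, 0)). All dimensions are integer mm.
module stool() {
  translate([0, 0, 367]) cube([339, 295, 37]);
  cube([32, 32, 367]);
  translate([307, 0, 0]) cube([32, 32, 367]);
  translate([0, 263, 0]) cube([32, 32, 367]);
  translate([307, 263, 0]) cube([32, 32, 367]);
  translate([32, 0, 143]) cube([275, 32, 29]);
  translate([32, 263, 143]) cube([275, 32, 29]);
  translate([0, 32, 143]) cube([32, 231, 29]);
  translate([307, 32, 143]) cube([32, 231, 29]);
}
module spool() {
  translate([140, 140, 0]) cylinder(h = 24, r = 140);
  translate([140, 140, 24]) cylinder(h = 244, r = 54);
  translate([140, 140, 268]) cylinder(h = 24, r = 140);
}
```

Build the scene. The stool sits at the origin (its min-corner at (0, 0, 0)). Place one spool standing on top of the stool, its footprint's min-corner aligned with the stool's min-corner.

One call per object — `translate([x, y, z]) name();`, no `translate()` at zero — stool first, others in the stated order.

stool();
translate([0, 0, 404]) spool();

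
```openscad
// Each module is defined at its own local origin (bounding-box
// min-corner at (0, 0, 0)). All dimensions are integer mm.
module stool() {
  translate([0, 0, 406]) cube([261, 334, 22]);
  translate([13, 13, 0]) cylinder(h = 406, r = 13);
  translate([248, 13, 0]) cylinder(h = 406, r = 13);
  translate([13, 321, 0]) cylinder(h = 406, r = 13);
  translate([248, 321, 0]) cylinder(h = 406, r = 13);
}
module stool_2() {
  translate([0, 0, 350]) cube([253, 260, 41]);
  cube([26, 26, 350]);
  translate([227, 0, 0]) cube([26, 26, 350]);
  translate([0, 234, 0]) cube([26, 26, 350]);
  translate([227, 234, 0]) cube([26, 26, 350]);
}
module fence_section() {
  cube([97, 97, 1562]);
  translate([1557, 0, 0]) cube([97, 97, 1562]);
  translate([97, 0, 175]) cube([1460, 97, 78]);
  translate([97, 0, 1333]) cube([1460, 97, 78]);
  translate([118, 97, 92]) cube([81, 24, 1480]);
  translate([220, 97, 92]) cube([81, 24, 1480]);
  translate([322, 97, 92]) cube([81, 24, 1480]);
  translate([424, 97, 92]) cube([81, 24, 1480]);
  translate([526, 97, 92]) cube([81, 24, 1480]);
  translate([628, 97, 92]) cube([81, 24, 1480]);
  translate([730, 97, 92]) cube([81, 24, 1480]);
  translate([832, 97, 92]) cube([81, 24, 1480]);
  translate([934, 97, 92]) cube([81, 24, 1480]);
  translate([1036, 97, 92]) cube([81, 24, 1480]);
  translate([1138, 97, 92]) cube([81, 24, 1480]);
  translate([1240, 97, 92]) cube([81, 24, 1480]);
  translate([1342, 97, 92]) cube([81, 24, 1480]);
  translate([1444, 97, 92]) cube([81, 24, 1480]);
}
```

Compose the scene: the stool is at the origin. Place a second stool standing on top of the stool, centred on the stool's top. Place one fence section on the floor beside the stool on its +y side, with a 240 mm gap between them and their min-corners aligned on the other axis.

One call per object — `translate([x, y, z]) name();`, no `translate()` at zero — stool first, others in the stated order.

stool();
translate([4, 37, 428]) stool_2();
translate([0, 574, 0]) fence_section();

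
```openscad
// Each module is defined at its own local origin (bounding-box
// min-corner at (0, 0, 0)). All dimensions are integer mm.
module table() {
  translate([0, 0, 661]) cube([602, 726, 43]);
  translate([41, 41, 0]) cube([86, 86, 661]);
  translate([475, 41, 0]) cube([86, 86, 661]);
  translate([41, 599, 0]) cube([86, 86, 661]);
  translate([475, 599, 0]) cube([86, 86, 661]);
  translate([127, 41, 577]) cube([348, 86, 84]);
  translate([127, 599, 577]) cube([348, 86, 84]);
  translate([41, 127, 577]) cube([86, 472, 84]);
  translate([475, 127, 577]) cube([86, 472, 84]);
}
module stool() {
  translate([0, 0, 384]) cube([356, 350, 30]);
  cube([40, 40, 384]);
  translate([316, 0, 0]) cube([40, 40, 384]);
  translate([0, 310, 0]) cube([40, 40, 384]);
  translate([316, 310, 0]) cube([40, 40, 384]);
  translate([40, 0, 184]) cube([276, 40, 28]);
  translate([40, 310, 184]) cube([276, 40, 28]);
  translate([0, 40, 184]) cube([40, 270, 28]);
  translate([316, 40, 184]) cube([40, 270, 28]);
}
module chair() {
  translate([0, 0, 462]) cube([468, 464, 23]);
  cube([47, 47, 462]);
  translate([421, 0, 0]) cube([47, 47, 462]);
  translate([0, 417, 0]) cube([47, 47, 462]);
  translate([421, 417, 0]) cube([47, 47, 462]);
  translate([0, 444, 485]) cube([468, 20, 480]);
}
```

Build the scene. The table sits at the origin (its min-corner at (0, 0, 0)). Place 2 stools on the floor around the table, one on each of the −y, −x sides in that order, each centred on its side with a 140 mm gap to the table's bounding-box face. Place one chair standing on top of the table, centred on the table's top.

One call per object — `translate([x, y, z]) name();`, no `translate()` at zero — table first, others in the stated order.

table();
translate([123, -490, 0]) stool();
translate([-496, 188, 0]) stool();
translate([67, 131, 704]) chair();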